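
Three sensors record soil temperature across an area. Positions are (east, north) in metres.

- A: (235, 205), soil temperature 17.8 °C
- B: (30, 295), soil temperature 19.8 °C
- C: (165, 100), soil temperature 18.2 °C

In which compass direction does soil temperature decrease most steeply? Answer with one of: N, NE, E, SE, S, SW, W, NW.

E

Three-point gradient (reference A): Δ to B = (-205, 90, +2.0), Δ to C = (-70, -105, +0.4).
∂T/∂x = -0.008841, ∂T/∂y = +0.002084 (det = 27825).
Steepest decrease is along −∇f = (+0.008841 E, -0.002084 N) → east.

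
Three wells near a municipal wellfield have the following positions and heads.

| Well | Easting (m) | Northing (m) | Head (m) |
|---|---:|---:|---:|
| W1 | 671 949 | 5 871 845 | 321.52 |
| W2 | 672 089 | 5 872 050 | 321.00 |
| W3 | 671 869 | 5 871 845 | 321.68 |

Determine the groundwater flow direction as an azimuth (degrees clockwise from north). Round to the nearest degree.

Taking W1 as reference: W2−W1 = (140, 205, -0.52); W3−W1 = (-80, 0, +0.16).
Determinant of the coordinate differences = 140·0 − (-80)·205 = 16400.
∂h/∂x = [(-0.52)·0 − (+0.16)·205] / 16400 = -0.002000
∂h/∂y = [140·(+0.16) − (-80)·(-0.52)] / 16400 = -0.001171
Flow direction (−∇h) has components (+0.002000 E, +0.001171 N).
Azimuth = atan2(E, N) = atan2(+0.002000, +0.001171) = 59.7° ≈ 060°.

060°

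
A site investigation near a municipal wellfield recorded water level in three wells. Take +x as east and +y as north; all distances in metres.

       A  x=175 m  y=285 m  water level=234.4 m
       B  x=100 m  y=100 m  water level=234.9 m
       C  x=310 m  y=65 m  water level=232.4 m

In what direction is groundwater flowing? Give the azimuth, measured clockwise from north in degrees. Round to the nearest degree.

100°

Differences from A: to B (Δx, Δy, Δh) = (-75, -185, +0.5); to C = (135, -220, -2.0).
Determinant of the coordinate differences = (-75)·(-220) − 135·(-185) = 41475.
∂h/∂x = [(+0.5)·(-220) − (-2.0)·(-185)] / 41475 = -0.01157
∂h/∂y = [(-75)·(-2.0) − 135·(+0.5)] / 41475 = +0.001989
Flow direction (−∇h) has components (+0.01157 E, -0.001989 N).
Azimuth = atan2(E, N) = atan2(+0.01157, -0.001989) = 99.8° ≈ 100°.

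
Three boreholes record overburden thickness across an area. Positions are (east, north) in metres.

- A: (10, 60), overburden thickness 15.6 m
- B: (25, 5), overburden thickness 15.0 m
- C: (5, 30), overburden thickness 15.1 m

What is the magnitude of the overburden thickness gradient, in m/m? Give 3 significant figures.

0.0195 m/m

With d = a·x + b·y + c and A as origin, the differences give:
  15·a + (-55)·b = -0.6
  (-5)·a + (-30)·b = -0.5
Eliminate b (×(-30) and ×(-55), subtract): -725·a = -9.50 → a = ∂d/∂x = +0.01310
Back-substitute: b = ∂d/∂y = +0.01448.
|∇f| = √(0.01310² + 0.01448²) = 0.01953 m/m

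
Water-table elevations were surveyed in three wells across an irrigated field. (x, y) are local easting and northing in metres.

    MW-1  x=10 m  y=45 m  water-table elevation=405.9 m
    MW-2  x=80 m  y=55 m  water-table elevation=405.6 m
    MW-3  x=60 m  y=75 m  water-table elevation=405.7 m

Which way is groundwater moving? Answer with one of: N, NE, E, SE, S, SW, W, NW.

With h = a·x + b·y + c and MW-1 as origin, the differences give:
  70·a + 10·b = -0.3
  50·a + 30·b = -0.2
Eliminate b (×30 and ×10, subtract): 1600·a = -7.00 → a = ∂h/∂x = -0.004375
Back-substitute: b = ∂h/∂y = +0.0006250.
Flow = −∇h = (+0.004375 east, -0.0006250 north), which points east.

E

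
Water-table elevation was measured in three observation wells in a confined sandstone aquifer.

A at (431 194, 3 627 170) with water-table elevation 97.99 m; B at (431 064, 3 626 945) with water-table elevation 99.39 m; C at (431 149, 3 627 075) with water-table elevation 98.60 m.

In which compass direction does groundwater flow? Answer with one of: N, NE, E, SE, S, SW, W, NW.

Differences from A: to B (Δx, Δy, Δh) = (-130, -225, +1.40); to C = (-45, -95, +0.61).
Determinant of the coordinate differences = (-130)·(-95) − (-45)·(-225) = 2225.
∂h/∂x = [(+1.40)·(-95) − (+0.61)·(-225)] / 2225 = +0.001910
∂h/∂y = [(-130)·(+0.61) − (-45)·(+1.40)] / 2225 = -0.007326
Flow = −∇h = (-0.001910 east, +0.007326 north), which points north.

N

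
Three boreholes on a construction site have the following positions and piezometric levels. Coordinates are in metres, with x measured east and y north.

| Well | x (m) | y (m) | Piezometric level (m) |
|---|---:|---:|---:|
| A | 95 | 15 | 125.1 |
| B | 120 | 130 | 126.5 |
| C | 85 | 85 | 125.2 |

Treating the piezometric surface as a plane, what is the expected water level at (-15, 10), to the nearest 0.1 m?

With h = a·x + b·y + c and A as origin, the differences give:
  25·a + 115·b = +1.4
  (-10)·a + 70·b = +0.1
Eliminate b (×70 and ×115, subtract): 2900·a = 86.50 → a = ∂h/∂x = +0.02983
Back-substitute: b = ∂h/∂y = +0.005690.
h(-15, 10) = 125.1 + (+0.02983)·(-110) + (+0.005690)·(-5) = 125.1 -3.281 -0.028 = 121.791 m.

121.8 m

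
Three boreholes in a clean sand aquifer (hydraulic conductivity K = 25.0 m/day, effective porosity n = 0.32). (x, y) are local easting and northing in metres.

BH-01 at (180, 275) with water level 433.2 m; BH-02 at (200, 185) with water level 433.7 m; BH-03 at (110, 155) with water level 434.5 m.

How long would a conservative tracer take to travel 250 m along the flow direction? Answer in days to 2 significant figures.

330 days

Differences from BH-01: to BH-02 (Δx, Δy, Δh) = (20, -90, +0.5); to BH-03 = (-70, -120, +1.3).
Determinant of the coordinate differences = 20·(-120) − (-70)·(-90) = -8700.
∂h/∂x = [(+0.5)·(-120) − (+1.3)·(-90)] / -8700 = -0.006552
∂h/∂y = [20·(+1.3) − (-70)·(+0.5)] / -8700 = -0.007011
|∇h| = √(-0.006552² + -0.007011²) = 0.009596
Seepage velocity v = K·i/n = 25.0 × 0.009596 / 0.32 = 0.7497 m/day.
t = 250 / 0.7497 = 333.5 days.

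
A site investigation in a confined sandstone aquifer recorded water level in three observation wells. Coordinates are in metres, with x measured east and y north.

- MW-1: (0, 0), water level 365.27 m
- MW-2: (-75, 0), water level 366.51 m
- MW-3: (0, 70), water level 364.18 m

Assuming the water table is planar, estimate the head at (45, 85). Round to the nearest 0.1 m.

363.2 m

∂h/∂x = (366.51 − 365.27) / (-75 − 0) = -0.01653
∂h/∂y = (364.18 − 365.27) / (70 − 0) = -0.01557
h(45, 85) = 365.27 + (-0.01653)·(45) + (-0.01557)·(85) = 365.27 -0.744 -1.324 = 363.202 m.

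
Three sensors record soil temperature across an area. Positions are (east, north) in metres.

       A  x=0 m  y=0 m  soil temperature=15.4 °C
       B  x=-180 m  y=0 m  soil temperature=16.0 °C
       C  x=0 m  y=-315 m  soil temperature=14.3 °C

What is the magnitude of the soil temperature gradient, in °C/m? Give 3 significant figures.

∂T/∂x = (16.0 − 15.4) / (-180 − 0) = -0.003333
∂T/∂y = (14.3 − 15.4) / (-315 − 0) = +0.003492
|∇f| = √(-0.003333² + 0.003492²) = 0.004827 °C/m

0.00483 °C/m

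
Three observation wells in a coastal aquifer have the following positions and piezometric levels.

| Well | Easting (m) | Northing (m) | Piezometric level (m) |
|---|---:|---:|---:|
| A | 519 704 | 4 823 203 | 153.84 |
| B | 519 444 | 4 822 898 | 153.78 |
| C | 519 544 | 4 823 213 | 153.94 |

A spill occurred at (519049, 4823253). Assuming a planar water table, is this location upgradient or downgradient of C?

upgradient

Differences from A: to B (Δx, Δy, Δh) = (-260, -305, -0.06); to C = (-160, 10, +0.10).
Determinant of the coordinate differences = (-260)·10 − (-160)·(-305) = -51400.
∂h/∂x = [(-0.06)·10 − (+0.10)·(-305)] / -51400 = -0.0005817
∂h/∂y = [(-260)·(+0.10) − (-160)·(-0.06)] / -51400 = +0.0006926
Head at (519049, 4823253) = 153.84 + (-0.0005817)·(-655) + (+0.0006926)·(50) = 154.26 m.
That is higher than the 153.94 m at C, so the point is upgradient.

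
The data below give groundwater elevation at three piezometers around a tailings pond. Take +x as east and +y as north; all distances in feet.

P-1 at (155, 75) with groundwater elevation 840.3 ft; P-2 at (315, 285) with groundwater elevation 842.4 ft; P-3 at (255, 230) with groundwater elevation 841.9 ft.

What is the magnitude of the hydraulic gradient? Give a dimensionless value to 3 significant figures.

0.0124

Three-point gradient (reference P-1): Δ to P-2 = (160, 210, +2.1), Δ to P-3 = (100, 155, +1.6).
∂h/∂x = -0.002763, ∂h/∂y = +0.01211 (det = 3800).
|∇h| = √(-0.002763² + 0.01211²) = 0.01242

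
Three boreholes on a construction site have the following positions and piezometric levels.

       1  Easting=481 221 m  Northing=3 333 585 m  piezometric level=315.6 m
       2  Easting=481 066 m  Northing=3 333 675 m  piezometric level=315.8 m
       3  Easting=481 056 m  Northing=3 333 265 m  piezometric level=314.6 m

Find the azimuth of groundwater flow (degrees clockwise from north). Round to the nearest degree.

Taking 1 as reference: 2−1 = (-155, 90, +0.2); 3−1 = (-165, -320, -1.0).
Solve a·Δx + b·Δy = Δh: det = (-155)·(-320) − (-165)·90 = 64450.
∂h/∂x = [(+0.2)·(-320) − (-1.0)·90] / 64450 = +0.0004034
∂h/∂y = [(-155)·(-1.0) − (-165)·(+0.2)] / 64450 = +0.002917
Flow direction (−∇h) has components (-0.0004034 E, -0.002917 N).
Azimuth = atan2(E, N) = atan2(-0.0004034, -0.002917) = 187.9° ≈ 188°.

188°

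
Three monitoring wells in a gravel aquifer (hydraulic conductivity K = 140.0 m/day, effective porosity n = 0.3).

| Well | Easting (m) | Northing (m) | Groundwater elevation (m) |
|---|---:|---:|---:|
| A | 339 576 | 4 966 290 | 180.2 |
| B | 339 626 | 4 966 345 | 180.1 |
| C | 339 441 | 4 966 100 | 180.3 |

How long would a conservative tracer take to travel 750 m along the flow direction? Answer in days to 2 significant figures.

Differences from A: to B (Δx, Δy, Δh) = (50, 55, -0.1); to C = (-135, -190, +0.1).
Determinant of the coordinate differences = 50·(-190) − (-135)·55 = -2075.
∂h/∂x = [(-0.1)·(-190) − (+0.1)·55] / -2075 = -0.006506
∂h/∂y = [50·(+0.1) − (-135)·(-0.1)] / -2075 = +0.004096
|∇h| = √(-0.006506² + 0.004096²) = 0.007688
Seepage velocity v = K·i/n = 140.0 × 0.007688 / 0.3 = 3.588 m/day.
t = 750 / 3.588 = 209 days.

210 days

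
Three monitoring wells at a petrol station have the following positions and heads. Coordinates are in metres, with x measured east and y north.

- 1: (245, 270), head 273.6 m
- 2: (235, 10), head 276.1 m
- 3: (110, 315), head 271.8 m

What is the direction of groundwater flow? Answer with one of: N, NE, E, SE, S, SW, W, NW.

NW

Taking 1 as reference: 2−1 = (-10, -260, +2.5); 3−1 = (-135, 45, -1.8).
Solve a·Δx + b·Δy = Δh: det = (-10)·45 − (-135)·(-260) = -35550.
∂h/∂x = [(+2.5)·45 − (-1.8)·(-260)] / -35550 = +0.01000
∂h/∂y = [(-10)·(-1.8) − (-135)·(+2.5)] / -35550 = -0.01000
Flow = −∇h = (-0.01000 east, +0.01000 north), which points northwest.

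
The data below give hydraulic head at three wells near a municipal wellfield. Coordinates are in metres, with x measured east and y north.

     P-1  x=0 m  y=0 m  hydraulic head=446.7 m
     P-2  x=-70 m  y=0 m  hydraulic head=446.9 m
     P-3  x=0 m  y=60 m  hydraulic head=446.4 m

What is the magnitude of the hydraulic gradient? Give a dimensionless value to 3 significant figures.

∂h/∂x = (446.9 − 446.7) / (-70 − 0) = -0.002857
∂h/∂y = (446.4 − 446.7) / (60 − 0) = -0.005000
|∇h| = √(-0.002857² + -0.005000²) = 0.005759

0.00576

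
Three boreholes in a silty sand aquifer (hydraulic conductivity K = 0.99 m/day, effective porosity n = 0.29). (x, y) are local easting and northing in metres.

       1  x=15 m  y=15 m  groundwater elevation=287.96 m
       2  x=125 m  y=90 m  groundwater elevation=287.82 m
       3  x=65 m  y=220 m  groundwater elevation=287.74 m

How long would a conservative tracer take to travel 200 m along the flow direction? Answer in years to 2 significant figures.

Taking 1 as reference: 2−1 = (110, 75, -0.14); 3−1 = (50, 205, -0.22).
Determinant of the coordinate differences = 110·205 − 50·75 = 18800.
∂h/∂x = [(-0.14)·205 − (-0.22)·75] / 18800 = -0.0006489
∂h/∂y = [110·(-0.22) − 50·(-0.14)] / 18800 = -0.0009149
|∇h| = √(-0.0006489² + -0.0009149²) = 0.001122
Seepage velocity v = K·i/n = 0.99 × 0.001122 / 0.29 = 0.00383 m/day.
t = 200 / 0.00383 = 5.222e+04 days = 143 years.

140 years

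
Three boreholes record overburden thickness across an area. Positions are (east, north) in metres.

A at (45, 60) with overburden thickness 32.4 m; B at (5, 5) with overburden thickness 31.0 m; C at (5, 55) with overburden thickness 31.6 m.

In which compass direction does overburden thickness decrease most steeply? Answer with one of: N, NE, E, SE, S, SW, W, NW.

With d = a·x + b·y + c and A as origin, the differences give:
  (-40)·a + (-55)·b = -1.4
  (-40)·a + (-5)·b = -0.8
Eliminate b (×(-5) and ×(-55), subtract): -2000·a = -37.00 → a = ∂d/∂x = +0.01850
Back-substitute: b = ∂d/∂y = +0.01200.
Steepest decrease is along −∇f = (-0.01850 E, -0.01200 N) → southwest.

SW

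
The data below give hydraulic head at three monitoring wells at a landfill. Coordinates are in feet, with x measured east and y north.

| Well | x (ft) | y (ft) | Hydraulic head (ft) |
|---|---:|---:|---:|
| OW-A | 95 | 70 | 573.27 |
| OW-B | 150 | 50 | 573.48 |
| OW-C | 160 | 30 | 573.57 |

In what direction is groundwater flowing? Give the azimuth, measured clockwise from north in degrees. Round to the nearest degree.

Differences from OW-A: to OW-B (Δx, Δy, Δh) = (55, -20, +0.21); to OW-C = (65, -40, +0.30).
Solve a·Δx + b·Δy = Δh: det = 55·(-40) − 65·(-20) = -900.
∂h/∂x = [(+0.21)·(-40) − (+0.30)·(-20)] / -900 = +0.002667
∂h/∂y = [55·(+0.30) − 65·(+0.21)] / -900 = -0.003167
Flow direction (−∇h) has components (-0.002667 E, +0.003167 N).
Azimuth = atan2(E, N) = atan2(-0.002667, +0.003167) = 319.9° ≈ 320°.

320°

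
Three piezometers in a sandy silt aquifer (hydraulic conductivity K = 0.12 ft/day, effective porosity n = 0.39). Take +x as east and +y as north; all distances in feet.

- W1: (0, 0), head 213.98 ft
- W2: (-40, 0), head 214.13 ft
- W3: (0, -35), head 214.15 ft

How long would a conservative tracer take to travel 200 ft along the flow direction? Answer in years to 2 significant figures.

290 years

∂h/∂x = (214.13 − 213.98) / (-40 − 0) = -0.003750
∂h/∂y = (214.15 − 213.98) / (-35 − 0) = -0.004857
|∇h| = √(-0.003750² + -0.004857²) = 0.006136
Seepage velocity v = K·i/n = 0.12 × 0.006136 / 0.39 = 0.001888 ft/day.
t = 200 / 0.001888 = 1.059e+05 days = 290 years.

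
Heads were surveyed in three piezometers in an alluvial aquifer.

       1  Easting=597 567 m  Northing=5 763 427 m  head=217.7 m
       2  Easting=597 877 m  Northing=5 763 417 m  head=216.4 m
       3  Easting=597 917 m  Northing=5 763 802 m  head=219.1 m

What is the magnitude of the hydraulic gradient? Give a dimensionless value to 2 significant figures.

With h = a·x + b·y + c and 1 as origin, the differences give:
  310·a + (-10)·b = -1.3
  350·a + 375·b = +1.4
Eliminate b (×375 and ×(-10), subtract): 119750·a = -473.50 → a = ∂h/∂x = -0.003954
Back-substitute: b = ∂h/∂y = +0.007424.
|∇h| = √(-0.003954² + 0.007424²) = 0.008411

0.0084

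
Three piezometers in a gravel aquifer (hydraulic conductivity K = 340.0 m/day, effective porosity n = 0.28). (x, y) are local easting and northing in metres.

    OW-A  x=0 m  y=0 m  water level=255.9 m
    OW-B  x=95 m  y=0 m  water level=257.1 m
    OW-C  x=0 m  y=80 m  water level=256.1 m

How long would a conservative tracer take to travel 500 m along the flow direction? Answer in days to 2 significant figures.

32 days

∂h/∂x = (257.1 − 255.9) / (95 − 0) = +0.01263
∂h/∂y = (256.1 − 255.9) / (80 − 0) = +0.002500
|∇h| = √(0.01263² + 0.002500²) = 0.01288
Seepage velocity v = K·i/n = 340.0 × 0.01288 / 0.28 = 15.64 m/day.
t = 500 / 15.64 = 31.97 days.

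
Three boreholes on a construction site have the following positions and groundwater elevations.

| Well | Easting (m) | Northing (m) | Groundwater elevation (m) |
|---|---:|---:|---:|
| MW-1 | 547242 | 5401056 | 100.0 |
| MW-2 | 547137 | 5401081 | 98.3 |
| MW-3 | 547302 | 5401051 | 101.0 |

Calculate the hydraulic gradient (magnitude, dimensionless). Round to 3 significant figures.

With h = a·x + b·y + c and MW-1 as origin, the differences give:
  (-105)·a + 25·b = -1.7
  60·a + (-5)·b = +1.0
Eliminate b (×(-5) and ×25, subtract): -975·a = -16.50 → a = ∂h/∂x = +0.01692
Back-substitute: b = ∂h/∂y = +0.003077.
|∇h| = √(0.01692² + 0.003077²) = 0.0172

0.0172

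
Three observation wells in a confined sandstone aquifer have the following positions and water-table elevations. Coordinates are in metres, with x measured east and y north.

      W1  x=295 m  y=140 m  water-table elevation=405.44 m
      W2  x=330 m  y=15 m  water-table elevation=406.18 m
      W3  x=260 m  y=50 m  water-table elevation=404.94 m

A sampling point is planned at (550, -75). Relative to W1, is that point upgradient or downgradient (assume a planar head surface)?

upgradient

Taking W1 as reference: W2−W1 = (35, -125, +0.74); W3−W1 = (-35, -90, -0.50).
Solve a·Δx + b·Δy = Δh: det = 35·(-90) − (-35)·(-125) = -7525.
∂h/∂x = [(+0.74)·(-90) − (-0.50)·(-125)] / -7525 = +0.01716
∂h/∂y = [35·(-0.50) − (-35)·(+0.74)] / -7525 = -0.001116
Head at (550, -75) = 405.44 + (+0.01716)·(255) + (-0.001116)·(-215) = 410.05 m.
That is higher than the 405.44 m at W1, so the point is upgradient.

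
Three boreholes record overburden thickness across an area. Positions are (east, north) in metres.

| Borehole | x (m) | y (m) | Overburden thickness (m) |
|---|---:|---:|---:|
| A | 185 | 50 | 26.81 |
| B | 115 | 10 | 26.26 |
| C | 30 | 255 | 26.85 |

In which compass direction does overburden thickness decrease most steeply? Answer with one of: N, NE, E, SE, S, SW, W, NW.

With d = a·x + b·y + c and A as origin, the differences give:
  (-70)·a + (-40)·b = -0.55
  (-155)·a + 205·b = +0.04
Eliminate b (×205 and ×(-40), subtract): -20550·a = -111.150 → a = ∂d/∂x = +0.005409
Back-substitute: b = ∂d/∂y = +0.004285.
Steepest decrease is along −∇f = (-0.005409 E, -0.004285 N) → southwest.

SW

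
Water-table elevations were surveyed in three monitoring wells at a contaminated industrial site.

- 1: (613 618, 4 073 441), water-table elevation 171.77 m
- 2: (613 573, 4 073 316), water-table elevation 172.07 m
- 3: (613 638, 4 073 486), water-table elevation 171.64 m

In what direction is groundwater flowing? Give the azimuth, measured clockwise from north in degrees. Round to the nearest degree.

087°

Three-point gradient (reference 1): Δ to 2 = (-45, -125, +0.30), Δ to 3 = (20, 45, -0.13).
∂h/∂x = -0.005789, ∂h/∂y = -0.0003158 (det = 475).
Flow direction (−∇h) has components (+0.005789 E, +0.0003158 N).
Azimuth = atan2(E, N) = atan2(+0.005789, +0.0003158) = 86.9° ≈ 087°.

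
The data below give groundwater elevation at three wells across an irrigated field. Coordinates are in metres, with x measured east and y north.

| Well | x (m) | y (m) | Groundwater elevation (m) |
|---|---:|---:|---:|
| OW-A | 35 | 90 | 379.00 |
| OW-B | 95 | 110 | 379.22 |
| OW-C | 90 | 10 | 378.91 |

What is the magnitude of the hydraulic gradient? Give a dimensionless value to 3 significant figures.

0.00400

Taking OW-A as reference: OW-B−OW-A = (60, 20, +0.22); OW-C−OW-A = (55, -80, -0.09).
Solve a·Δx + b·Δy = Δh: det = 60·(-80) − 55·20 = -5900.
∂h/∂x = [(+0.22)·(-80) − (-0.09)·20] / -5900 = +0.002678
∂h/∂y = [60·(-0.09) − 55·(+0.22)] / -5900 = +0.002966
|∇h| = √(0.002678² + 0.002966²) = 0.003996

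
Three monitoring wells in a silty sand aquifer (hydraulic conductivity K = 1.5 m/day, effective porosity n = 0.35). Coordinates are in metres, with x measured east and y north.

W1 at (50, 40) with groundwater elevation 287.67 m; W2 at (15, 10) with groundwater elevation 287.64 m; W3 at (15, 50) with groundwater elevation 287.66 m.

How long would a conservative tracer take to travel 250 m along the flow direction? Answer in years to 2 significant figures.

With h = a·x + b·y + c and W1 as origin, the differences give:
  (-35)·a + (-30)·b = -0.03
  (-35)·a + 10·b = -0.01
Eliminate b (×10 and ×(-30), subtract): -1400·a = -0.600 → a = ∂h/∂x = +0.0004286
Back-substitute: b = ∂h/∂y = +0.0005000.
|∇h| = √(0.0004286² + 0.0005000²) = 0.0006586
Seepage velocity v = K·i/n = 1.5 × 0.0006586 / 0.35 = 0.002823 m/day.
t = 250 / 0.002823 = 8.856e+04 days = 242 years.

240 years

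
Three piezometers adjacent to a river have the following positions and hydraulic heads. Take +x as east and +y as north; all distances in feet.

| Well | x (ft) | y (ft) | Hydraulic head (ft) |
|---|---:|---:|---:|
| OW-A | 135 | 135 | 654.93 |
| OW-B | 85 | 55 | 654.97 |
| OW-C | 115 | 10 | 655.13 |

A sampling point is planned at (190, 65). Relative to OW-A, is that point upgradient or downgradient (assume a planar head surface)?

Differences from OW-A: to OW-B (Δx, Δy, Δh) = (-50, -80, +0.04); to OW-C = (-20, -125, +0.20).
Solve a·Δx + b·Δy = Δh: det = (-50)·(-125) − (-20)·(-80) = 4650.
∂h/∂x = [(+0.04)·(-125) − (+0.20)·(-80)] / 4650 = +0.002366
∂h/∂y = [(-50)·(+0.20) − (-20)·(+0.04)] / 4650 = -0.001978
Head at (190, 65) = 654.93 + (+0.002366)·(55) + (-0.001978)·(-70) = 655.20 ft.
That is higher than the 654.93 ft at OW-A, so the point is upgradient.

upgradient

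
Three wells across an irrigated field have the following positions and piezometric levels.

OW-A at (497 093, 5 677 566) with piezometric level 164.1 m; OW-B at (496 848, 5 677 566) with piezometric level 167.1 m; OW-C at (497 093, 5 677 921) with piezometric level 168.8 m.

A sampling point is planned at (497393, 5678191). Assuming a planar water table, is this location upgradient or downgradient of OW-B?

∂h/∂x = (167.1 − 164.1) / (496848 − 497093) = -0.01224
∂h/∂y = (168.8 − 164.1) / (5677921 − 5677566) = +0.01324
Head at (497393, 5678191) = 164.1 + (-0.01224)·(300) + (+0.01324)·(625) = 168.70 m.
That is higher than the 167.1 m at OW-B, so the point is upgradient.

upgradient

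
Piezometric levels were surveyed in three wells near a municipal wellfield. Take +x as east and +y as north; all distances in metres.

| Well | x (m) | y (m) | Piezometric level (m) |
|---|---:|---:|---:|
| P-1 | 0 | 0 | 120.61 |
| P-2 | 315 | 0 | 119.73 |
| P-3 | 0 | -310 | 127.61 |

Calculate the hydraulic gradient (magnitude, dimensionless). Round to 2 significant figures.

∂h/∂x = (119.73 − 120.61) / (315 − 0) = -0.002794
∂h/∂y = (127.61 − 120.61) / (-310 − 0) = -0.02258
|∇h| = √(-0.002794² + -0.02258²) = 0.02275

0.023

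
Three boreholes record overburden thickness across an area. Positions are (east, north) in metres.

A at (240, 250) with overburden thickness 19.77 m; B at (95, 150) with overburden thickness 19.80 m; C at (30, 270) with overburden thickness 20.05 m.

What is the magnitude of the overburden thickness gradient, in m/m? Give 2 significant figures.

0.0019 m/m

Taking A as reference: B−A = (-145, -100, +0.03); C−A = (-210, 20, +0.28).
Solve a·Δx + b·Δy = Δd: det = (-145)·20 − (-210)·(-100) = -23900.
∂d/∂x = [(+0.03)·20 − (+0.28)·(-100)] / -23900 = -0.001197
∂d/∂y = [(-145)·(+0.28) − (-210)·(+0.03)] / -23900 = +0.001435
|∇f| = √(-0.001197² + 0.001435²) = 0.001869 m/m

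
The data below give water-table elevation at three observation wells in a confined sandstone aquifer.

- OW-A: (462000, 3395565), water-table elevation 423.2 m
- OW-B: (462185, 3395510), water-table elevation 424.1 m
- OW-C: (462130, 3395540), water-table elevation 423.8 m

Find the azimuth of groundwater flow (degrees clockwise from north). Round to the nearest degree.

300°

Three-point gradient (reference OW-A): Δ to OW-B = (185, -55, +0.9), Δ to OW-C = (130, -25, +0.6).
∂h/∂x = +0.004158, ∂h/∂y = -0.002376 (det = 2525).
Flow direction (−∇h) has components (-0.004158 E, +0.002376 N).
Azimuth = atan2(E, N) = atan2(-0.004158, +0.002376) = 299.7° ≈ 300°.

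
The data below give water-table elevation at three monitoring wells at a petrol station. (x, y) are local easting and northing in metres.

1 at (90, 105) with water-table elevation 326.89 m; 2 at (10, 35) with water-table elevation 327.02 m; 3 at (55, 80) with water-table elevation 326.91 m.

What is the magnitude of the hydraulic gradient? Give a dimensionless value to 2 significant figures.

0.0077

Taking 1 as reference: 2−1 = (-80, -70, +0.13); 3−1 = (-35, -25, +0.02).
Determinant of the coordinate differences = (-80)·(-25) − (-35)·(-70) = -450.
∂h/∂x = [(+0.13)·(-25) − (+0.02)·(-70)] / -450 = +0.004111
∂h/∂y = [(-80)·(+0.02) − (-35)·(+0.13)] / -450 = -0.006556
|∇h| = √(0.004111² + -0.006556²) = 0.007738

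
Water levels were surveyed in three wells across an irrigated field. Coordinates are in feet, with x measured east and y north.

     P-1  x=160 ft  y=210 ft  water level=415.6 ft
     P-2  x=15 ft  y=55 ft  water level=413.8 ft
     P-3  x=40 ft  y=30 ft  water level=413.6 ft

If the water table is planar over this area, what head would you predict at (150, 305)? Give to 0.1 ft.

416.5 ft

Three-point gradient (reference P-1): Δ to P-2 = (-145, -155, -1.8), Δ to P-3 = (-120, -180, -2.0).
∂h/∂x = +0.001867, ∂h/∂y = +0.009867 (det = 7500).
h(150, 305) = 415.6 + (+0.001867)·(-10) + (+0.009867)·(95) = 415.6 -0.019 +0.937 = 416.519 ft.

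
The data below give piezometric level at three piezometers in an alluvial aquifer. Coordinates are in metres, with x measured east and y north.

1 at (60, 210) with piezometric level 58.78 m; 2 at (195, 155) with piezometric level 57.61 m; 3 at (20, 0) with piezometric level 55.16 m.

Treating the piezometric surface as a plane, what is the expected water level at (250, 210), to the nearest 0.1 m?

58.5 m

Taking 1 as reference: 2−1 = (135, -55, -1.17); 3−1 = (-40, -210, -3.62).
Determinant of the coordinate differences = 135·(-210) − (-40)·(-55) = -30550.
∂h/∂x = [(-1.17)·(-210) − (-3.62)·(-55)] / -30550 = -0.001525
∂h/∂y = [135·(-3.62) − (-40)·(-1.17)] / -30550 = +0.01753
h(250, 210) = 58.78 + (-0.001525)·(190) + (+0.01753)·(0) = 58.78 -0.290 +0.000 = 58.490 m.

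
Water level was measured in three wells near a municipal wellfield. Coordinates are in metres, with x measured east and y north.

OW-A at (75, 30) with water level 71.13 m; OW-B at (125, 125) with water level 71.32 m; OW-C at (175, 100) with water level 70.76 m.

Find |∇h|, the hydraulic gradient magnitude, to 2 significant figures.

0.010

With h = a·x + b·y + c and OW-A as origin, the differences give:
  50·a + 95·b = +0.19
  100·a + 70·b = -0.37
Eliminate b (×70 and ×95, subtract): -6000·a = 48.450 → a = ∂h/∂x = -0.008075
Back-substitute: b = ∂h/∂y = +0.006250.
|∇h| = √(-0.008075² + 0.006250²) = 0.01021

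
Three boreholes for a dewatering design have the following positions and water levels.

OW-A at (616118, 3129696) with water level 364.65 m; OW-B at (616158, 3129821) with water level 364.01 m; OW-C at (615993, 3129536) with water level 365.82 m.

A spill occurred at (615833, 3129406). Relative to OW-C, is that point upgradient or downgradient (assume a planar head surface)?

Differences from OW-A: to OW-B (Δx, Δy, Δh) = (40, 125, -0.64); to OW-C = (-125, -160, +1.17).
Determinant of the coordinate differences = 40·(-160) − (-125)·125 = 9225.
∂h/∂x = [(-0.64)·(-160) − (+1.17)·125] / 9225 = -0.004753
∂h/∂y = [40·(+1.17) − (-125)·(-0.64)] / 9225 = -0.003599
Head at (615833, 3129406) = 364.65 + (-0.004753)·(-285) + (-0.003599)·(-290) = 367.05 m.
That is higher than the 365.82 m at OW-C, so the point is upgradient.

upgradient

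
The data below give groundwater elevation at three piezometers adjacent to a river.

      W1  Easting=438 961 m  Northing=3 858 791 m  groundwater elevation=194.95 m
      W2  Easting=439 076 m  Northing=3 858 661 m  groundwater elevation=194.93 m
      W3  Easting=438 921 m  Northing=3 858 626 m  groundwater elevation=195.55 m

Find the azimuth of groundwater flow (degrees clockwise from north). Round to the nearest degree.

050°

Differences from W1: to W2 (Δx, Δy, Δh) = (115, -130, -0.02); to W3 = (-40, -165, +0.60).
Solve a·Δx + b·Δy = Δh: det = 115·(-165) − (-40)·(-130) = -24175.
∂h/∂x = [(-0.02)·(-165) − (+0.60)·(-130)] / -24175 = -0.003363
∂h/∂y = [115·(+0.60) − (-40)·(-0.02)] / -24175 = -0.002821
Flow direction (−∇h) has components (+0.003363 E, +0.002821 N).
Azimuth = atan2(E, N) = atan2(+0.003363, +0.002821) = 50.0° ≈ 050°.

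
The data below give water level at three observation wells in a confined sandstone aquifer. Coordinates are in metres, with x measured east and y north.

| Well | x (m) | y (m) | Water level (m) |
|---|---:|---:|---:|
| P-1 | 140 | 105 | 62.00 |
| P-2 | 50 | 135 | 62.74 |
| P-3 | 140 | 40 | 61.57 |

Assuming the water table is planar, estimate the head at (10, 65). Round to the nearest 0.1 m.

Taking P-1 as reference: P-2−P-1 = (-90, 30, +0.74); P-3−P-1 = (0, -65, -0.43).
Solve a·Δx + b·Δy = Δh: det = (-90)·(-65) − 0·30 = 5850.
∂h/∂x = [(+0.74)·(-65) − (-0.43)·30] / 5850 = -0.006017
∂h/∂y = [(-90)·(-0.43) − 0·(+0.74)] / 5850 = +0.006615
h(10, 65) = 62.00 + (-0.006017)·(-130) + (+0.006615)·(-40) = 62.00 +0.782 -0.265 = 62.518 m.

62.5 m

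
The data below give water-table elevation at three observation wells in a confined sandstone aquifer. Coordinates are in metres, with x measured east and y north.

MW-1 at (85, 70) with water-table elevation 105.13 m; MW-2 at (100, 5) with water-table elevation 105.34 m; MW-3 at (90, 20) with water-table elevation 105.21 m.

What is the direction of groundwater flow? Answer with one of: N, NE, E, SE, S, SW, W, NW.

Differences from MW-1: to MW-2 (Δx, Δy, Δh) = (15, -65, +0.21); to MW-3 = (5, -50, +0.08).
Determinant of the coordinate differences = 15·(-50) − 5·(-65) = -425.
∂h/∂x = [(+0.21)·(-50) − (+0.08)·(-65)] / -425 = +0.01247
∂h/∂y = [15·(+0.08) − 5·(+0.21)] / -425 = -0.0003529
Flow = −∇h = (-0.01247 east, +0.0003529 north), which points west.

W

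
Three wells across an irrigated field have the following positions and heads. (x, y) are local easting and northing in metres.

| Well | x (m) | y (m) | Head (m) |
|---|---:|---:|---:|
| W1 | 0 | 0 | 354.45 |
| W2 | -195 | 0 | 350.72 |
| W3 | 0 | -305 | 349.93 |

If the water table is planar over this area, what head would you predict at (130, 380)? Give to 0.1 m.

362.6 m

∂h/∂x = (350.72 − 354.45) / (-195 − 0) = +0.01913
∂h/∂y = (349.93 − 354.45) / (-305 − 0) = +0.01482
h(130, 380) = 354.45 + (+0.01913)·(130) + (+0.01482)·(380) = 354.45 +2.487 +5.631 = 362.568 m.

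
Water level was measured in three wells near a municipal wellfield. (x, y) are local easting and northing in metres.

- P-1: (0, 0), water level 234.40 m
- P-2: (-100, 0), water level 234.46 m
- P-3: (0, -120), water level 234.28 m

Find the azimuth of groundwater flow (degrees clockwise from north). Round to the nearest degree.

149°

∂h/∂x = (234.46 − 234.40) / (-100 − 0) = -0.0006000
∂h/∂y = (234.28 − 234.40) / (-120 − 0) = +0.001000
Flow direction (−∇h) has components (+0.0006000 E, -0.001000 N).
Azimuth = atan2(E, N) = atan2(+0.0006000, -0.001000) = 149.0° ≈ 149°.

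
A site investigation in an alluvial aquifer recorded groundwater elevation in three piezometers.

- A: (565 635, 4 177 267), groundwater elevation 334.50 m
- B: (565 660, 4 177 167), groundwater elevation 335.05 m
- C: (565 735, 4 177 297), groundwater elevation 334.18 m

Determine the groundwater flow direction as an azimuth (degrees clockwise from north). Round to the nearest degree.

Taking A as reference: B−A = (25, -100, +0.55); C−A = (100, 30, -0.32).
Solve a·Δx + b·Δy = Δh: det = 25·30 − 100·(-100) = 10750.
∂h/∂x = [(+0.55)·30 − (-0.32)·(-100)] / 10750 = -0.001442
∂h/∂y = [25·(-0.32) − 100·(+0.55)] / 10750 = -0.005860
Flow direction (−∇h) has components (+0.001442 E, +0.005860 N).
Azimuth = atan2(E, N) = atan2(+0.001442, +0.005860) = 13.8° ≈ 014°.

014°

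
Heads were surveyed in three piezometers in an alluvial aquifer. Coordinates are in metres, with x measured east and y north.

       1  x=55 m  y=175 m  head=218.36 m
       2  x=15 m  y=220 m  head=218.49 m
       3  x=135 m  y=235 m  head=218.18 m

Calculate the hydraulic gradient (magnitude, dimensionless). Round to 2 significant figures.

0.0027

Differences from 1: to 2 (Δx, Δy, Δh) = (-40, 45, +0.13); to 3 = (80, 60, -0.18).
Solve a·Δx + b·Δy = Δh: det = (-40)·60 − 80·45 = -6000.
∂h/∂x = [(+0.13)·60 − (-0.18)·45] / -6000 = -0.002650
∂h/∂y = [(-40)·(-0.18) − 80·(+0.13)] / -6000 = +0.0005333
|∇h| = √(-0.002650² + 0.0005333²) = 0.002703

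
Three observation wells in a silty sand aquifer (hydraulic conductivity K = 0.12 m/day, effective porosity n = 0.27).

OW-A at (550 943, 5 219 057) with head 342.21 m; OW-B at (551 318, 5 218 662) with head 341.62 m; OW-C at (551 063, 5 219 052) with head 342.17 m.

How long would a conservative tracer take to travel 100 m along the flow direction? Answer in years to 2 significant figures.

With h = a·x + b·y + c and OW-A as origin, the differences give:
  375·a + (-395)·b = -0.59
  120·a + (-5)·b = -0.04
Eliminate b (×(-5) and ×(-395), subtract): 45525·a = -12.850 → a = ∂h/∂x = -0.0002823
Back-substitute: b = ∂h/∂y = +0.001226.
|∇h| = √(-0.0002823² + 0.001226²) = 0.001258
Seepage velocity v = K·i/n = 0.12 × 0.001258 / 0.27 = 0.0005591 m/day.
t = 100 / 0.0005591 = 1.789e+05 days = 490 years.

490 years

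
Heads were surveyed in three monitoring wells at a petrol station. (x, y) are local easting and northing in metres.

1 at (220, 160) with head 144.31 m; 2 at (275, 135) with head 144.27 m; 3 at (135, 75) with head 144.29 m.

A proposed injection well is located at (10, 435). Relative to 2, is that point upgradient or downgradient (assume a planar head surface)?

upgradient

Three-point gradient (reference 1): Δ to 2 = (55, -25, -0.04), Δ to 3 = (-85, -85, -0.02).
∂h/∂x = -0.0004265, ∂h/∂y = +0.0006618 (det = -6800).
Head at (10, 435) = 144.31 + (-0.0004265)·(-210) + (+0.0006618)·(275) = 144.58 m.
That is higher than the 144.27 m at 2, so the point is upgradient.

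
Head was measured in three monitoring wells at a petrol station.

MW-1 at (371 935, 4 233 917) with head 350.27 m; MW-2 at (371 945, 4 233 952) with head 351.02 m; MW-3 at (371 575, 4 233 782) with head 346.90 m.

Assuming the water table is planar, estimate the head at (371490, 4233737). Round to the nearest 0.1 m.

345.8 m

Differences from MW-1: to MW-2 (Δx, Δy, Δh) = (10, 35, +0.75); to MW-3 = (-360, -135, -3.37).
Solve a·Δx + b·Δy = Δh: det = 10·(-135) − (-360)·35 = 11250.
∂h/∂x = [(+0.75)·(-135) − (-3.37)·35] / 11250 = +0.001484
∂h/∂y = [10·(-3.37) − (-360)·(+0.75)] / 11250 = +0.02100
h(371490, 4233737) = 350.27 + (+0.001484)·(-445) + (+0.02100)·(-180) = 350.27 -0.661 -3.781 = 345.829 m.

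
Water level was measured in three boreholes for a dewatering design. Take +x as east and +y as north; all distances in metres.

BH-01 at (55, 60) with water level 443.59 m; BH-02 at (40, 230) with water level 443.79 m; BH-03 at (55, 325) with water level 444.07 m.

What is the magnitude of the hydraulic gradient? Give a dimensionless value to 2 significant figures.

Differences from BH-01: to BH-02 (Δx, Δy, Δh) = (-15, 170, +0.20); to BH-03 = (0, 265, +0.48).
Solve a·Δx + b·Δy = Δh: det = (-15)·265 − 0·170 = -3975.
∂h/∂x = [(+0.20)·265 − (+0.48)·170] / -3975 = +0.007195
∂h/∂y = [(-15)·(+0.48) − 0·(+0.20)] / -3975 = +0.001811
|∇h| = √(0.007195² + 0.001811²) = 0.007419

0.0074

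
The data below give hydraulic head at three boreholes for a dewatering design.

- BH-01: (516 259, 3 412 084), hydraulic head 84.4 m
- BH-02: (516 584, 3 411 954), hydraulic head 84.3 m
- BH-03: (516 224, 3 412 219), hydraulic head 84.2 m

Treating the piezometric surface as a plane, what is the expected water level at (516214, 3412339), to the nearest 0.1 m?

With h = a·x + b·y + c and BH-01 as origin, the differences give:
  325·a + (-130)·b = -0.1
  (-35)·a + 135·b = -0.2
Eliminate b (×135 and ×(-130), subtract): 39325·a = -39.50 → a = ∂h/∂x = -0.001004
Back-substitute: b = ∂h/∂y = -0.001742.
h(516214, 3412339) = 84.4 + (-0.001004)·(-45) + (-0.001742)·(255) = 84.4 +0.045 -0.444 = 84.001 m.

84.0 m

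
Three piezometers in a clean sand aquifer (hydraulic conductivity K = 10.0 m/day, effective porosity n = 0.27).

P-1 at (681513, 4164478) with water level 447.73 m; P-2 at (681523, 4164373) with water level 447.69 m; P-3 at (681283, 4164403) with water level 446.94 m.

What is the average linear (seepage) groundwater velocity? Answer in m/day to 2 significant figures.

With h = a·x + b·y + c and P-1 as origin, the differences give:
  10·a + (-105)·b = -0.04
  (-230)·a + (-75)·b = -0.79
Eliminate b (×(-75) and ×(-105), subtract): -24900·a = -79.950 → a = ∂h/∂x = +0.003211
Back-substitute: b = ∂h/∂y = +0.0006867.
|∇h| = √(0.003211² + 0.0006867²) = 0.003284
Seepage velocity v = K·i/n = 10.0 × 0.003284 / 0.27 = 0.1216 m/day.

0.12 m/day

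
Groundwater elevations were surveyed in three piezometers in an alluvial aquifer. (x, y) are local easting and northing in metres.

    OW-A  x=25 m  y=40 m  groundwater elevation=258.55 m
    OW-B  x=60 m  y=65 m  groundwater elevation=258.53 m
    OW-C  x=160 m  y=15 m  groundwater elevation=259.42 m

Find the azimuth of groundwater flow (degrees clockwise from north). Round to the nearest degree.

327°

Taking OW-A as reference: OW-B−OW-A = (35, 25, -0.02); OW-C−OW-A = (135, -25, +0.87).
Determinant of the coordinate differences = 35·(-25) − 135·25 = -4250.
∂h/∂x = [(-0.02)·(-25) − (+0.87)·25] / -4250 = +0.005000
∂h/∂y = [35·(+0.87) − 135·(-0.02)] / -4250 = -0.007800
Flow direction (−∇h) has components (-0.005000 E, +0.007800 N).
Azimuth = atan2(E, N) = atan2(-0.005000, +0.007800) = 327.3° ≈ 327°.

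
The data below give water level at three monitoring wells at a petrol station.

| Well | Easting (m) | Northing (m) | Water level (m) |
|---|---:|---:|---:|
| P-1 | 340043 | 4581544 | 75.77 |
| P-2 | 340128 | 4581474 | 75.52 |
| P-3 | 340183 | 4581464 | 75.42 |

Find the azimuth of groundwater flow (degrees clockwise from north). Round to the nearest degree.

Taking P-1 as reference: P-2−P-1 = (85, -70, -0.25); P-3−P-1 = (140, -80, -0.35).
Determinant of the coordinate differences = 85·(-80) − 140·(-70) = 3000.
∂h/∂x = [(-0.25)·(-80) − (-0.35)·(-70)] / 3000 = -0.001500
∂h/∂y = [85·(-0.35) − 140·(-0.25)] / 3000 = +0.001750
Flow direction (−∇h) has components (+0.001500 E, -0.001750 N).
Azimuth = atan2(E, N) = atan2(+0.001500, -0.001750) = 139.4° ≈ 139°.

139°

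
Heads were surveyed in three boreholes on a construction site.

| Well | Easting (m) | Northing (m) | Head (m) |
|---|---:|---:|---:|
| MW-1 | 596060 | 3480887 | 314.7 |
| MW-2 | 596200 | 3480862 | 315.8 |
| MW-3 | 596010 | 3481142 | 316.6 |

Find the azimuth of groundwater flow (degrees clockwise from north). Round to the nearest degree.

Differences from MW-1: to MW-2 (Δx, Δy, Δh) = (140, -25, +1.1); to MW-3 = (-50, 255, +1.9).
Solve a·Δx + b·Δy = Δh: det = 140·255 − (-50)·(-25) = 34450.
∂h/∂x = [(+1.1)·255 − (+1.9)·(-25)] / 34450 = +0.009521
∂h/∂y = [140·(+1.9) − (-50)·(+1.1)] / 34450 = +0.009318
Flow direction (−∇h) has components (-0.009521 E, -0.009318 N).
Azimuth = atan2(E, N) = atan2(-0.009521, -0.009318) = 225.6° ≈ 226°.

226°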